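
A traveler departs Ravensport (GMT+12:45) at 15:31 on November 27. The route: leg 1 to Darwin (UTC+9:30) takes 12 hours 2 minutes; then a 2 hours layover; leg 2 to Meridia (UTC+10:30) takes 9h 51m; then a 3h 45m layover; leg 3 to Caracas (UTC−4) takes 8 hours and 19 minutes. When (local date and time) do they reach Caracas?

Convert departure to UTC: 15:31 − 12:45 = 02:46 UTC on Nov 27.
Add 12 hours 2 minutes leg 1 → 14:48 UTC.
Add 2 hours layover in Darwin → 16:48 UTC.
Add 9 hours and 51 minutes leg 2 → 02:39 UTC (Nov 28).
Add 3 hours and 45 minutes layover in Meridia → 06:24 UTC.
Add 8 hours 19 minutes leg 3 → 14:43 UTC.
Caracas is UTC−4:00, so local arrival = 14:43 − 4:00 = 10:43 on Nov 28.

10:43 on November 28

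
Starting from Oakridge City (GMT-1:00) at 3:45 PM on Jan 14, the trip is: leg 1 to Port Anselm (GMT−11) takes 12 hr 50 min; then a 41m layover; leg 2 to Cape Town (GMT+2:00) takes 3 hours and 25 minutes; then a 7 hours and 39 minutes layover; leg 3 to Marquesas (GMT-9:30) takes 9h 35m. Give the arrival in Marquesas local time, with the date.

5:25 PM on January 15

Convert departure to UTC: 3:45 PM + 1:00 = 4:45 PM UTC on Jan 14.
Add 12 hours and 50 minutes leg 1 → 5:35 AM UTC (Jan 15).
Add 41 minutes layover in Port Anselm → 6:16 AM UTC.
Add 3 hours and 25 minutes leg 2 → 9:41 AM UTC.
Add 7 hours and 39 minutes layover in Cape Town → 5:20 PM UTC.
Add 9 hours 35 minutes leg 3 → 2:55 AM UTC (Jan 16).
Marquesas is UTC−9:30, so local arrival = 2:55 AM − 9:30 = 5:25 PM on Jan 15.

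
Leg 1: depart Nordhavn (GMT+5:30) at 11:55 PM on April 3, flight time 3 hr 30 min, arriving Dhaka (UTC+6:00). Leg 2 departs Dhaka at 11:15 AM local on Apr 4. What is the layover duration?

7 hours 20 minutes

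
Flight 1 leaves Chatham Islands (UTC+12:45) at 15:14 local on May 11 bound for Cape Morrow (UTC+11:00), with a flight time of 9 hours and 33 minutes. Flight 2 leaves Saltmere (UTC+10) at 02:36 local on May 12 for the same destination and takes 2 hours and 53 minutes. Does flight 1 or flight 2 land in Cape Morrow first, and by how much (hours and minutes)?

the first, by 7 hours 27 minutes

Flight 1 in UTC: 15:14 − 12:45 = 02:29 on May 11.
+9 hours 33 minutes → arrive 12:02 UTC on May 11.
Flight 2 in UTC: 02:36 − 10:00 = 16:36 on May 11.
+2 hours and 53 minutes → arrive 19:29 UTC on May 11.
Flight 1 lands earlier by 7 hours 27 minutes.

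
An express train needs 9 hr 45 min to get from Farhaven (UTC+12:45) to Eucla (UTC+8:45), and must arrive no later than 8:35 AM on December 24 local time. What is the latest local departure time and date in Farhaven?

Target arrival in UTC: 8:35 AM − 8:45 = 11:50 PM on Dec 23.
Subtract 9 hours 45 minutes → departure 2:05 PM UTC on Dec 23.
Farhaven is UTC+12:45: 2:05 PM + 12:45 = 2:50 AM on Dec 24.

2:50 AM on December 24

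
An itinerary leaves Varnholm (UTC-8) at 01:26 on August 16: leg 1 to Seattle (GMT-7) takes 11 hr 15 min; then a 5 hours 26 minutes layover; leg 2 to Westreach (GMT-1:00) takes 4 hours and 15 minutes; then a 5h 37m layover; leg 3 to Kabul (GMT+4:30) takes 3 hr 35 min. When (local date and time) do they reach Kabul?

Convert departure to UTC: 01:26 + 8:00 = 09:26 UTC on Aug 16.
Add 11 hours and 15 minutes leg 1 → 20:41 UTC.
Add 5 hours and 26 minutes layover in Seattle → 02:07 UTC (Aug 17).
Add 4 hours and 15 minutes leg 2 → 06:22 UTC.
Add 5 hours 37 minutes layover in Westreach → 11:59 UTC.
Add 3 hours and 35 minutes leg 3 → 15:34 UTC.
Kabul is UTC+4:30, so local arrival = 15:34 + 4:30 = 20:04 on Aug 17.

20:04 on Aug 17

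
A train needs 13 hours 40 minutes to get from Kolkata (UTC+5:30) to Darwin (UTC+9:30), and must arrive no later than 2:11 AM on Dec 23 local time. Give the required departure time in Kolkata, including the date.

8:31 AM on December 22

Target arrival in UTC: 2:11 AM − 9:30 = 4:41 PM on Dec 22.
Subtract 13 hours 40 minutes → departure 3:01 AM UTC on Dec 22.
Kolkata is UTC+5:30: 3:01 AM + 5:30 = 8:31 AM on Dec 22.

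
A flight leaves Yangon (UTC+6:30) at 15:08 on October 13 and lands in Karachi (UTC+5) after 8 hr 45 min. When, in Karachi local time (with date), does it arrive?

Convert departure to UTC: 15:08 − 6:30 = 08:38 UTC on Oct 13.
Add 8 hours and 45 minutes travel time → 17:23 UTC.
Karachi is UTC+5:00, so local arrival = 17:23 + 5:00 = 22:23 on Oct 13.

22:23 on Oct 13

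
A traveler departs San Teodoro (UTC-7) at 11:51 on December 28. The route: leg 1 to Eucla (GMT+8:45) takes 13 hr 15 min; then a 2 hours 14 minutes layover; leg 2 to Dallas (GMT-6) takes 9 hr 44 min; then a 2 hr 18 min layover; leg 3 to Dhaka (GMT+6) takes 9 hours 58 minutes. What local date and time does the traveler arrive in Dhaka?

Convert departure to UTC: 11:51 + 7:00 = 18:51 UTC on Dec 28.
Add 13 hours 15 minutes leg 1 → 08:06 UTC (Dec 29).
Add 2 hours and 14 minutes layover in Eucla → 10:20 UTC.
Add 9 hours 44 minutes leg 2 → 20:04 UTC.
Add 2 hours 18 minutes layover in Dallas → 22:22 UTC.
Add 9 hours 58 minutes leg 3 → 08:20 UTC (Dec 30).
Dhaka is UTC+6:00, so local arrival = 08:20 + 6:00 = 14:20 on Dec 30.

14:20 on Dec 30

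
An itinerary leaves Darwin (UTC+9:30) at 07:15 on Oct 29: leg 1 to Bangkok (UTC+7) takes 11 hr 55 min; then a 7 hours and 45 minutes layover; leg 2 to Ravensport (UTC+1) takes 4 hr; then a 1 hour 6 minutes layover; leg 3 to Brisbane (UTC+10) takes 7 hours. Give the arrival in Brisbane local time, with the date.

Convert departure to UTC: 07:15 − 9:30 = 21:45 UTC on Oct 28.
Add 11 hours 55 minutes leg 1 → 09:40 UTC (Oct 29).
Add 7 hours and 45 minutes layover in Bangkok → 17:25 UTC.
Add 4 hours leg 2 → 21:25 UTC.
Add 1 hour 6 minutes layover in Ravensport → 22:31 UTC.
Add 7 hours leg 3 → 05:31 UTC (Oct 30).
Brisbane is UTC+10:00, so local arrival = 05:31 + 10:00 = 15:31 on Oct 30.

15:31 on October 30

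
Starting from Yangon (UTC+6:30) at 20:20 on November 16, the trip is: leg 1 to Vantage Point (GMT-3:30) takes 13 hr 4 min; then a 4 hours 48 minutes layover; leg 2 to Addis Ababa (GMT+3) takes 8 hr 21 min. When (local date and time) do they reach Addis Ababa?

19:03 on November 17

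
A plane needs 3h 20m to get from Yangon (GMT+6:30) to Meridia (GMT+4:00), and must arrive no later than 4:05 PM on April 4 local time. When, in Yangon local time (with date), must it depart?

Target arrival in UTC: 4:05 PM − 4:00 = 12:05 PM on Apr 4.
Subtract 3 hours 20 minutes → departure 8:45 AM UTC on Apr 4.
Yangon is UTC+6:30: 8:45 AM + 6:30 = 3:15 PM on Apr 4.

3:15 PM on April 4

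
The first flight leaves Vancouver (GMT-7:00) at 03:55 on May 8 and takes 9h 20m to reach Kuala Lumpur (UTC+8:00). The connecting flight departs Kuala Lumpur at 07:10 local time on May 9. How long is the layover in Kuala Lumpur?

Convert departure to UTC: 03:55 + 7:00 = 10:55 UTC on May 8.
Add 9 hours and 20 minutes flight time → 20:15 UTC.
Kuala Lumpur is UTC+8:00, so local arrival = 20:15 + 8:00 = 04:15 on May 9.
Layover = 07:10 − 04:15 = 2 hours 55 minutes.

2 hours 55 minutes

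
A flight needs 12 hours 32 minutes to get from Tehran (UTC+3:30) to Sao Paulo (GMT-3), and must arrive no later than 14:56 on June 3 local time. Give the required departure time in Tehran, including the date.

Target arrival in UTC: 14:56 + 3:00 = 17:56 on Jun 3.
Subtract 12 hours and 32 minutes → departure 05:24 UTC on Jun 3.
Tehran is UTC+3:30: 05:24 + 3:30 = 08:54 on Jun 3.

08:54 on Jun 3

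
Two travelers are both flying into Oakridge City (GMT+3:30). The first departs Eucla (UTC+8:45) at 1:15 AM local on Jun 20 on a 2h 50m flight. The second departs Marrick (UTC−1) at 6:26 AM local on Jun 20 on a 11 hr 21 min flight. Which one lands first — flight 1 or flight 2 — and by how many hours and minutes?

Flight 1 in UTC: 1:15 AM − 8:45 = 4:30 PM on Jun 19.
+2 hours and 50 minutes → arrive 7:20 PM UTC on Jun 19.
Flight 2 in UTC: 6:26 AM + 1:00 = 7:26 AM on Jun 20.
+11 hours 21 minutes → arrive 6:47 PM UTC on Jun 20.
Flight 1 lands earlier by 23 hours 27 minutes.

the first, by 23 hours 27 minutes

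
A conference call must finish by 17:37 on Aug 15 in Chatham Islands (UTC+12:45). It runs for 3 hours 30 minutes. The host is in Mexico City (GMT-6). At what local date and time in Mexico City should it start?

19:22 on August 14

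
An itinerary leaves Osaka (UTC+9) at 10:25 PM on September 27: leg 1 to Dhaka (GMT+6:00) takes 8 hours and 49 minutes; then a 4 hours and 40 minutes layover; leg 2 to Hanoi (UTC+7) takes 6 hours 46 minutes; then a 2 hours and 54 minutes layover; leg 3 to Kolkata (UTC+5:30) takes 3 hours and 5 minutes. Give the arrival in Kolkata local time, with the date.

Convert departure to UTC: 10:25 PM − 9:00 = 1:25 PM UTC on Sep 27.
Add 8 hours and 49 minutes leg 1 → 10:14 PM UTC.
Add 4 hours and 40 minutes layover in Dhaka → 2:54 AM UTC (Sep 28).
Add 6 hours and 46 minutes leg 2 → 9:40 AM UTC.
Add 2 hours and 54 minutes layover in Hanoi → 12:34 PM UTC.
Add 3 hours and 5 minutes leg 3 → 3:39 PM UTC.
Kolkata is UTC+5:30, so local arrival = 3:39 PM + 5:30 = 9:09 PM on Sep 28.

9:09 PM on September 28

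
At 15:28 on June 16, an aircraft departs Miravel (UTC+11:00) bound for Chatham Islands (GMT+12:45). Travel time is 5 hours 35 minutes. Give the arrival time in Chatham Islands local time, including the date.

Convert departure to UTC: 15:28 − 11:00 = 04:28 UTC on Jun 16.
Add 5 hours 35 minutes travel time → 10:03 UTC.
Chatham Islands is UTC+12:45, so local arrival = 10:03 + 12:45 = 22:48 on Jun 16.

22:48 on Jun 16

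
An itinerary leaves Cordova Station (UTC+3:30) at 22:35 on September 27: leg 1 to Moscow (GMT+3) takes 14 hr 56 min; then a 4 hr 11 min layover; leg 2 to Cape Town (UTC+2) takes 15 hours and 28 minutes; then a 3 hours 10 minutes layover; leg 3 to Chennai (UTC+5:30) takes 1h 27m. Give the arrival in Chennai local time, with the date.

Convert departure to UTC: 22:35 − 3:30 = 19:05 UTC on Sep 27.
Add 14 hours 56 minutes leg 1 → 10:01 UTC (Sep 28).
Add 4 hours 11 minutes layover in Moscow → 14:12 UTC.
Add 15 hours 28 minutes leg 2 → 05:40 UTC (Sep 29).
Add 3 hours and 10 minutes layover in Cape Town → 08:50 UTC.
Add 1 hour and 27 minutes leg 3 → 10:17 UTC.
Chennai is UTC+5:30, so local arrival = 10:17 + 5:30 = 15:47 on Sep 29.

15:47 on September 29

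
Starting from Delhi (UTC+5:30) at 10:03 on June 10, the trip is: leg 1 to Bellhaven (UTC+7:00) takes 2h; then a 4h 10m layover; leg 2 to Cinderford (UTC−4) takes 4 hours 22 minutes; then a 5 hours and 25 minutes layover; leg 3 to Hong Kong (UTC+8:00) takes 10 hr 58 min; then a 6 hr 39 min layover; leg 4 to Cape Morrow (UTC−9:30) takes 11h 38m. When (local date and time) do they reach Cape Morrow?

16:15 on June 11

Convert departure to UTC: 10:03 − 5:30 = 04:33 UTC on Jun 10.
Add 2 hours leg 1 → 06:33 UTC.
Add 4 hours and 10 minutes layover in Bellhaven → 10:43 UTC.
Add 4 hours and 22 minutes leg 2 → 15:05 UTC.
Add 5 hours and 25 minutes layover in Cinderford → 20:30 UTC.
Add 10 hours and 58 minutes leg 3 → 07:28 UTC (Jun 11).
Add 6 hours and 39 minutes layover in Hong Kong → 14:07 UTC.
Add 11 hours and 38 minutes leg 4 → 01:45 UTC (Jun 12).
Cape Morrow is UTC−9:30, so local arrival = 01:45 − 9:30 = 16:15 on Jun 11.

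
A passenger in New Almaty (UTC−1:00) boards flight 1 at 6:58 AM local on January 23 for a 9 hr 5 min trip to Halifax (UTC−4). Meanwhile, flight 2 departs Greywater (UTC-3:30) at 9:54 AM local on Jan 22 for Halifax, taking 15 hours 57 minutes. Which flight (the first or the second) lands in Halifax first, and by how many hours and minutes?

Flight 1 in UTC: 6:58 AM + 1:00 = 7:58 AM on Jan 23.
+9 hours 5 minutes → arrive 5:03 PM UTC on Jan 23.
Flight 2 in UTC: 9:54 AM + 3:30 = 1:24 PM on Jan 22.
+15 hours and 57 minutes → arrive 5:21 AM UTC on Jan 23.
Flight 2 lands earlier by 11 hours 42 minutes.

the second, by 11 hours 42 minutes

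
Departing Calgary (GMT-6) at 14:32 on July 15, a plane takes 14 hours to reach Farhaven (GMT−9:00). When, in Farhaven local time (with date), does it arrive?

01:32 on July 16

Farhaven is 3:00 behind Calgary.
After 14 hours it is 04:32 (Jul 16) in Calgary.
Shift by the zone difference: 04:32 − 3:00 = 01:32 on Jul 16 in Farhaven.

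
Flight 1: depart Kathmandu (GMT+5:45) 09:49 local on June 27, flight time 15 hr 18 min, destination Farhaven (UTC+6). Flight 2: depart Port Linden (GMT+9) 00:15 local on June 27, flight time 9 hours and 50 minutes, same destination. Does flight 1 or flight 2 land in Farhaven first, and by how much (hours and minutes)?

Flight 1 in UTC: 09:49 − 5:45 = 04:04 on Jun 27.
+15 hours and 18 minutes → arrive 19:22 UTC on Jun 27.
Flight 2 in UTC: 00:15 − 9:00 = 15:15 on Jun 26.
+9 hours and 50 minutes → arrive 01:05 UTC on Jun 27.
Flight 2 lands earlier by 18 hours 17 minutes.

the second, by 18 hours 17 minutes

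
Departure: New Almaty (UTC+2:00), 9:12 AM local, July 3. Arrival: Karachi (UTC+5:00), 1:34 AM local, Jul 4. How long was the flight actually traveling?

13 hours 22 minutes

Departure in UTC: 9:12 AM − 2:00 = 7:12 AM on Jul 3.
Arrival in UTC: 1:34 AM − 5:00 = 8:34 PM on Jul 3.
Elapsed = 8:34 PM − 7:12 AM = 13 hours 22 minutes.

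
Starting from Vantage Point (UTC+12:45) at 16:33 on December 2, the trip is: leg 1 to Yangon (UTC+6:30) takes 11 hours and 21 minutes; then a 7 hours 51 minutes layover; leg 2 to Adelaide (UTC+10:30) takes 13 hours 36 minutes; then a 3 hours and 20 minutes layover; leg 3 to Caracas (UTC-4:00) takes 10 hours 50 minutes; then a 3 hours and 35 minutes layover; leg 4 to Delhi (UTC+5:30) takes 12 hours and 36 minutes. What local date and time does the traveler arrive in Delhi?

Convert departure to UTC: 16:33 − 12:45 = 03:48 UTC on Dec 2.
Add 11 hours and 21 minutes leg 1 → 15:09 UTC.
Add 7 hours 51 minutes layover in Yangon → 23:00 UTC.
Add 13 hours 36 minutes leg 2 → 12:36 UTC (Dec 3).
Add 3 hours and 20 minutes layover in Adelaide → 15:56 UTC.
Add 10 hours 50 minutes leg 3 → 02:46 UTC (Dec 4).
Add 3 hours and 35 minutes layover in Caracas → 06:21 UTC.
Add 12 hours 36 minutes leg 4 → 18:57 UTC.
Delhi is UTC+5:30, so local arrival = 18:57 + 5:30 = 00:27 on Dec 5.

00:27 on Dec 5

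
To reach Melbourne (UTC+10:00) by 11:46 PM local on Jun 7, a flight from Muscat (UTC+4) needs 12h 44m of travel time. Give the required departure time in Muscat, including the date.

5:02 AM on June 7

Target arrival in UTC: 11:46 PM − 10:00 = 1:46 PM on Jun 7.
Subtract 12 hours and 44 minutes → departure 1:02 AM UTC on Jun 7.
Muscat is UTC+4:00: 1:02 AM + 4:00 = 5:02 AM on Jun 7.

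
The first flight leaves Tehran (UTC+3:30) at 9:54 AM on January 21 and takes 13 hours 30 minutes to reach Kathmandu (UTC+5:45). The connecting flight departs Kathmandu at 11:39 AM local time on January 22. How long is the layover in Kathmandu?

Convert departure to UTC: 9:54 AM − 3:30 = 6:24 AM UTC on Jan 21.
Add 13 hours 30 minutes flight time → 7:54 PM UTC.
Kathmandu is UTC+5:45, so local arrival = 7:54 PM + 5:45 = 1:39 AM on Jan 22.
Layover = 11:39 AM − 1:39 AM = 10 hours.

10 hours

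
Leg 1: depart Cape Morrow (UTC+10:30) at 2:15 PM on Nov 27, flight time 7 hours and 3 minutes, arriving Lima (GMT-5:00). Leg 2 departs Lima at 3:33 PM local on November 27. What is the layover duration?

9 hours 45 minutes

Convert departure to UTC: 2:15 PM − 10:30 = 3:45 AM UTC on Nov 27.
Add 7 hours 3 minutes flight time → 10:48 AM UTC.
Lima is UTC−5:00, so local arrival = 10:48 AM − 5:00 = 5:48 AM on Nov 27.
Layover = 3:33 PM − 5:48 AM = 9 hours 45 minutes.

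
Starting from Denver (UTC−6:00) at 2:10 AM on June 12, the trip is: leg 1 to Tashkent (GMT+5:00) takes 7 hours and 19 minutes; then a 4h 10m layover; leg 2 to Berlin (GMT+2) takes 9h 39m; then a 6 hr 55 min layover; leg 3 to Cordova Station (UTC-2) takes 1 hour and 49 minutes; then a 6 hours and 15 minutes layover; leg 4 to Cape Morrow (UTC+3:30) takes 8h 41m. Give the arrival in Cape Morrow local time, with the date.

8:28 AM on June 14

Convert departure to UTC: 2:10 AM + 6:00 = 8:10 AM UTC on Jun 12.
Add 7 hours 19 minutes leg 1 → 3:29 PM UTC.
Add 4 hours 10 minutes layover in Tashkent → 7:39 PM UTC.
Add 9 hours 39 minutes leg 2 → 5:18 AM UTC (Jun 13).
Add 6 hours and 55 minutes layover in Berlin → 12:13 PM UTC.
Add 1 hour and 49 minutes leg 3 → 2:02 PM UTC.
Add 6 hours 15 minutes layover in Cordova Station → 8:17 PM UTC.
Add 8 hours 41 minutes leg 4 → 4:58 AM UTC (Jun 14).
Cape Morrow is UTC+3:30, so local arrival = 4:58 AM + 3:30 = 8:28 AM on Jun 14.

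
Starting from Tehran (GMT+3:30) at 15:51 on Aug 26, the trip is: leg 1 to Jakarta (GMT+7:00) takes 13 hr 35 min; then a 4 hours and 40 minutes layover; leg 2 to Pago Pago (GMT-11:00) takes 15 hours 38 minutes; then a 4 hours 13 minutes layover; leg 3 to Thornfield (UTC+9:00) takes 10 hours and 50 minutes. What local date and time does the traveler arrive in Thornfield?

Convert departure to UTC: 15:51 − 3:30 = 12:21 UTC on Aug 26.
Add 13 hours and 35 minutes leg 1 → 01:56 UTC (Aug 27).
Add 4 hours and 40 minutes layover in Jakarta → 06:36 UTC.
Add 15 hours and 38 minutes leg 2 → 22:14 UTC.
Add 4 hours and 13 minutes layover in Pago Pago → 02:27 UTC (Aug 28).
Add 10 hours 50 minutes leg 3 → 13:17 UTC.
Thornfield is UTC+9:00, so local arrival = 13:17 + 9:00 = 22:17 on Aug 28.

22:17 on Aug 28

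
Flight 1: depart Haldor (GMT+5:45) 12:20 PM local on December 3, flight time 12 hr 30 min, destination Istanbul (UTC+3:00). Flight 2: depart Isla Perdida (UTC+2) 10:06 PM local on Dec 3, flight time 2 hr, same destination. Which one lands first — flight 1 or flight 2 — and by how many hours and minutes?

the first, by 3 hours 1 minute

Flight 1 in UTC: 12:20 PM − 5:45 = 6:35 AM on Dec 3.
+12 hours 30 minutes → arrive 7:05 PM UTC on Dec 3.
Flight 2 in UTC: 10:06 PM − 2:00 = 8:06 PM on Dec 3.
+2 hours → arrive 10:06 PM UTC on Dec 3.
Flight 1 lands earlier by 3 hours 1 minute.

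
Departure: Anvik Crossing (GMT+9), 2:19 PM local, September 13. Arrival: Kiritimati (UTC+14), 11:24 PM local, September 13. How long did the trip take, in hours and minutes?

4 hours 5 minutes

Kiritimati is 5:00 ahead of Anvik Crossing.
Clock-face elapsed time (ignoring zones) is 9 hours 5 minutes.
Actual elapsed = 9 hours 5 minutes − 5:00 = 4 hours 5 minutes.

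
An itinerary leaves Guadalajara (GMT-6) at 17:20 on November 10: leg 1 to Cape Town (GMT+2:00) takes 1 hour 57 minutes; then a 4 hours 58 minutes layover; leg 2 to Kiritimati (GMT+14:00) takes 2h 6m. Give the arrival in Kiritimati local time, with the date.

Convert departure to UTC: 17:20 + 6:00 = 23:20 UTC on Nov 10.
Add 1 hour 57 minutes leg 1 → 01:17 UTC (Nov 11).
Add 4 hours and 58 minutes layover in Cape Town → 06:15 UTC.
Add 2 hours and 6 minutes leg 2 → 08:21 UTC.
Kiritimati is UTC+14:00, so local arrival = 08:21 + 14:00 = 22:21 on Nov 11.

22:21 on Nov 11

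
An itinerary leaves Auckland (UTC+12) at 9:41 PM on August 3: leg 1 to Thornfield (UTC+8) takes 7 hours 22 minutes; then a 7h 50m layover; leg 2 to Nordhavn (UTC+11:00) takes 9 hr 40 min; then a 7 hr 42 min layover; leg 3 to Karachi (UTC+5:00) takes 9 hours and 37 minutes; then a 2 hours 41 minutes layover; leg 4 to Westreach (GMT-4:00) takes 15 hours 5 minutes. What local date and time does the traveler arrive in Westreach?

Convert departure to UTC: 9:41 PM − 12:00 = 9:41 AM UTC on Aug 3.
Add 7 hours 22 minutes leg 1 → 5:03 PM UTC.
Add 7 hours and 50 minutes layover in Thornfield → 12:53 AM UTC (Aug 4).
Add 9 hours 40 minutes leg 2 → 10:33 AM UTC.
Add 7 hours 42 minutes layover in Nordhavn → 6:15 PM UTC.
Add 9 hours 37 minutes leg 3 → 3:52 AM UTC (Aug 5).
Add 2 hours 41 minutes layover in Karachi → 6:33 AM UTC.
Add 15 hours 5 minutes leg 4 → 9:38 PM UTC.
Westreach is UTC−4:00, so local arrival = 9:38 PM − 4:00 = 5:38 PM on Aug 5.

5:38 PM on August 5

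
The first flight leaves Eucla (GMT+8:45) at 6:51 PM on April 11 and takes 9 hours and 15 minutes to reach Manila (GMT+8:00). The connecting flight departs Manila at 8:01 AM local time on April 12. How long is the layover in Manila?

Convert departure to UTC: 6:51 PM − 8:45 = 10:06 AM UTC on Apr 11.
Add 9 hours 15 minutes flight time → 7:21 PM UTC.
Manila is UTC+8:00, so local arrival = 7:21 PM + 8:00 = 3:21 AM on Apr 12.
Layover = 8:01 AM − 3:21 AM = 4 hours 40 minutes.

4 hours 40 minutes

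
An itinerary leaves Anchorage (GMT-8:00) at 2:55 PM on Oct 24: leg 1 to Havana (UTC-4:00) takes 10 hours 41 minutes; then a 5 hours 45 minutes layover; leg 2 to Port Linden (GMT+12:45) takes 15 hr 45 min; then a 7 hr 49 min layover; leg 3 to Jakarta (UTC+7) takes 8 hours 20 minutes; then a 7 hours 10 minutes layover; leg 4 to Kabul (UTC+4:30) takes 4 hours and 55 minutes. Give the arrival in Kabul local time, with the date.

3:50 PM on October 27

Convert departure to UTC: 2:55 PM + 8:00 = 10:55 PM UTC on Oct 24.
Add 10 hours 41 minutes leg 1 → 9:36 AM UTC (Oct 25).
Add 5 hours and 45 minutes layover in Havana → 3:21 PM UTC.
Add 15 hours and 45 minutes leg 2 → 7:06 AM UTC (Oct 26).
Add 7 hours and 49 minutes layover in Port Linden → 2:55 PM UTC.
Add 8 hours and 20 minutes leg 3 → 11:15 PM UTC.
Add 7 hours and 10 minutes layover in Jakarta → 6:25 AM UTC (Oct 27).
Add 4 hours and 55 minutes leg 4 → 11:20 AM UTC.
Kabul is UTC+4:30, so local arrival = 11:20 AM + 4:30 = 3:50 PM on Oct 27.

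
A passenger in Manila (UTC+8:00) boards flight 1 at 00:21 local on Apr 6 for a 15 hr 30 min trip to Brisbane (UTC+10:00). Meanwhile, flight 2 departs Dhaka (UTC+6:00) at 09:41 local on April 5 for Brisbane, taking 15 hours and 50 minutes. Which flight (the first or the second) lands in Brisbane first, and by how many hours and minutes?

the second, by 12 hours 20 minutes

Flight 1 in UTC: 00:21 − 8:00 = 16:21 on Apr 5.
+15 hours 30 minutes → arrive 07:51 UTC on Apr 6.
Flight 2 in UTC: 09:41 − 6:00 = 03:41 on Apr 5.
+15 hours and 50 minutes → arrive 19:31 UTC on Apr 5.
Flight 2 lands earlier by 12 hours 20 minutes.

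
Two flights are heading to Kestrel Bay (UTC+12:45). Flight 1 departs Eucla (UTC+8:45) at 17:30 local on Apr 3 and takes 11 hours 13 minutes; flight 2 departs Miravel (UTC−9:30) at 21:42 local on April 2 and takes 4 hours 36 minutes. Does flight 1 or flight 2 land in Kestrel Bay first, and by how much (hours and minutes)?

Flight 1 in UTC: 17:30 − 8:45 = 08:45 on Apr 3.
+11 hours and 13 minutes → arrive 19:58 UTC on Apr 3.
Flight 2 in UTC: 21:42 + 9:30 = 07:12 on Apr 3.
+4 hours and 36 minutes → arrive 11:48 UTC on Apr 3.
Flight 2 lands earlier by 8 hours 10 minutes.

the second, by 8 hours 10 minutes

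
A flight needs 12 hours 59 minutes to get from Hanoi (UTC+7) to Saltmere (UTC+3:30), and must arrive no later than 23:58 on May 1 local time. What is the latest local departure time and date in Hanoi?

14:29 on May 1

Target arrival in UTC: 23:58 − 3:30 = 20:28 on May 1.
Subtract 12 hours 59 minutes → departure 07:29 UTC on May 1.
Hanoi is UTC+7:00: 07:29 + 7:00 = 14:29 on May 1.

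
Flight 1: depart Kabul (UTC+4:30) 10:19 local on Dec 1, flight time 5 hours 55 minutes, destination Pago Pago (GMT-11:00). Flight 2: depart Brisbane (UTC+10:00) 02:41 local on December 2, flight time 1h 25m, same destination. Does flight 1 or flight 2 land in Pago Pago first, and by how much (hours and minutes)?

the first, by 6 hours 22 minutes

Flight 1 in UTC: 10:19 − 4:30 = 05:49 on Dec 1.
+5 hours and 55 minutes → arrive 11:44 UTC on Dec 1.
Flight 2 in UTC: 02:41 − 10:00 = 16:41 on Dec 1.
+1 hour 25 minutes → arrive 18:06 UTC on Dec 1.
Flight 1 lands earlier by 6 hours 22 minutes.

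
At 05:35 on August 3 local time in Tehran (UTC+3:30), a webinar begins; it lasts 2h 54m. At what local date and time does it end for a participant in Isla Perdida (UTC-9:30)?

Convert start to UTC: 05:35 − 3:30 = 02:05 UTC on Aug 3.
Add 2 hours and 54 minutes duration → 04:59 UTC.
Isla Perdida is UTC−9:30, so local end time = 04:59 − 9:30 = 19:29 on Aug 2.

19:29 on Aug 2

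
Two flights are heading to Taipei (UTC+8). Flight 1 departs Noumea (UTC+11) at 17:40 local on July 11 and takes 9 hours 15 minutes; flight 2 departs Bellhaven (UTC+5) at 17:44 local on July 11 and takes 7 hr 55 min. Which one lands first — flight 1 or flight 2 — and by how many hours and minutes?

Flight 1 in UTC: 17:40 − 11:00 = 06:40 on Jul 11.
+9 hours and 15 minutes → arrive 15:55 UTC on Jul 11.
Flight 2 in UTC: 17:44 − 5:00 = 12:44 on Jul 11.
+7 hours 55 minutes → arrive 20:39 UTC on Jul 11.
Flight 1 lands earlier by 4 hours 44 minutes.

the first, by 4 hours 44 minutes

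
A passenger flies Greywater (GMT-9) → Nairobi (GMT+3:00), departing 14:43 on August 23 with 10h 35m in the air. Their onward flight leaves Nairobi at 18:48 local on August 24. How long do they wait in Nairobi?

5 hours 30 minutes

Convert departure to UTC: 14:43 + 9:00 = 23:43 UTC on Aug 23.
Add 10 hours and 35 minutes flight time → 10:18 UTC (Aug 24).
Nairobi is UTC+3:00, so local arrival = 10:18 + 3:00 = 13:18 on Aug 24.
Layover = 18:48 − 13:18 = 5 hours 30 minutes.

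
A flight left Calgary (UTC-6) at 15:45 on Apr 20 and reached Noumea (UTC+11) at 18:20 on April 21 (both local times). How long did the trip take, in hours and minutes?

9 hours 35 minutes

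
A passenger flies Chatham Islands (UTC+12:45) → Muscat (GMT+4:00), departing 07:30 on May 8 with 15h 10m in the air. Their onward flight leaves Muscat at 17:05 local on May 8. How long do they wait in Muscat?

3 hours 10 minutes

Convert departure to UTC: 07:30 − 12:45 = 18:45 UTC on May 7.
Add 15 hours and 10 minutes flight time → 09:55 UTC (May 8).
Muscat is UTC+4:00, so local arrival = 09:55 + 4:00 = 13:55 on May 8.
Layover = 17:05 − 13:55 = 3 hours 10 minutes.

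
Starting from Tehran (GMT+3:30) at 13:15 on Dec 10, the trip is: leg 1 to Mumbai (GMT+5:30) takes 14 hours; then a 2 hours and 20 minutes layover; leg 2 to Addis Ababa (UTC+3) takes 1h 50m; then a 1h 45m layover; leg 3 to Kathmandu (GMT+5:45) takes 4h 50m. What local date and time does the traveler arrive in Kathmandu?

Convert departure to UTC: 13:15 − 3:30 = 09:45 UTC on Dec 10.
Add 14 hours leg 1 → 23:45 UTC.
Add 2 hours and 20 minutes layover in Mumbai → 02:05 UTC (Dec 11).
Add 1 hour 50 minutes leg 2 → 03:55 UTC.
Add 1 hour 45 minutes layover in Addis Ababa → 05:40 UTC.
Add 4 hours 50 minutes leg 3 → 10:30 UTC.
Kathmandu is UTC+5:45, so local arrival = 10:30 + 5:45 = 16:15 on Dec 11.

16:15 on December 11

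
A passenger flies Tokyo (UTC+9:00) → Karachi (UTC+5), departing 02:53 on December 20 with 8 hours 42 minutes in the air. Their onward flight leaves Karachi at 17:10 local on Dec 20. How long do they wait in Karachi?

9 hours 35 minutes

Convert departure to UTC: 02:53 − 9:00 = 17:53 UTC on Dec 19.
Add 8 hours 42 minutes flight time → 02:35 UTC (Dec 20).
Karachi is UTC+5:00, so local arrival = 02:35 + 5:00 = 07:35 on Dec 20.
Layover = 17:10 − 07:35 = 9 hours 35 minutes.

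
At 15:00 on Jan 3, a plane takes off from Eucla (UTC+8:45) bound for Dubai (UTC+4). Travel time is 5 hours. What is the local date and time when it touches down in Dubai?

15:15 on January 3

Convert departure to UTC: 15:00 − 8:45 = 06:15 UTC on Jan 3.
Add 5 hours travel time → 11:15 UTC.
Dubai is UTC+4:00, so local arrival = 11:15 + 4:00 = 15:15 on Jan 3.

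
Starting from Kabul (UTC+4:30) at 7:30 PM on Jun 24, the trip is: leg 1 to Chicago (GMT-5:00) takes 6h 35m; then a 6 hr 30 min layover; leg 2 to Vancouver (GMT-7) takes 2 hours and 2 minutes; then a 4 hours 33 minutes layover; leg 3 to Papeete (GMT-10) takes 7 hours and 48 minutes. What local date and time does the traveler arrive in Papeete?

Convert departure to UTC: 7:30 PM − 4:30 = 3:00 PM UTC on Jun 24.
Add 6 hours and 35 minutes leg 1 → 9:35 PM UTC.
Add 6 hours and 30 minutes layover in Chicago → 4:05 AM UTC (Jun 25).
Add 2 hours and 2 minutes leg 2 → 6:07 AM UTC.
Add 4 hours and 33 minutes layover in Vancouver → 10:40 AM UTC.
Add 7 hours 48 minutes leg 3 → 6:28 PM UTC.
Papeete is UTC−10:00, so local arrival = 6:28 PM − 10:00 = 8:28 AM on Jun 25.

8:28 AM on June 25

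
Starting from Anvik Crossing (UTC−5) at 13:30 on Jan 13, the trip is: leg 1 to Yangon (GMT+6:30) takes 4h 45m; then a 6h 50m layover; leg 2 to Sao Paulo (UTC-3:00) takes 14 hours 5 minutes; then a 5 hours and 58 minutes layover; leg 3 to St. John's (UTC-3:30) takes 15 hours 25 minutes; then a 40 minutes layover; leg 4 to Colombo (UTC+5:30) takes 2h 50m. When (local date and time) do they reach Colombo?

02:33 on Jan 16

Convert departure to UTC: 13:30 + 5:00 = 18:30 UTC on Jan 13.
Add 4 hours and 45 minutes leg 1 → 23:15 UTC.
Add 6 hours 50 minutes layover in Yangon → 06:05 UTC (Jan 14).
Add 14 hours 5 minutes leg 2 → 20:10 UTC.
Add 5 hours 58 minutes layover in Sao Paulo → 02:08 UTC (Jan 15).
Add 15 hours and 25 minutes leg 3 → 17:33 UTC.
Add 40 minutes layover in St. John's → 18:13 UTC.
Add 2 hours and 50 minutes leg 4 → 21:03 UTC.
Colombo is UTC+5:30, so local arrival = 21:03 + 5:30 = 02:33 on Jan 16.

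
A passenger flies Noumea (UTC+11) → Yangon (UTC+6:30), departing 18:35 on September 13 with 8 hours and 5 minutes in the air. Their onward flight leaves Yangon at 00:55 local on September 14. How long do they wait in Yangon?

2 hours 45 minutes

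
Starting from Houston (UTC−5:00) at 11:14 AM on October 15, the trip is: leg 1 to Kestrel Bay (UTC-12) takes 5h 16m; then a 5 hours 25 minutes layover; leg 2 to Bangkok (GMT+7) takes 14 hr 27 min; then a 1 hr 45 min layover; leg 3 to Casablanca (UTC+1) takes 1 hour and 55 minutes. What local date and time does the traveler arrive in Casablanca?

10:02 PM on Oct 16

Convert departure to UTC: 11:14 AM + 5:00 = 4:14 PM UTC on Oct 15.
Add 5 hours 16 minutes leg 1 → 9:30 PM UTC.
Add 5 hours and 25 minutes layover in Kestrel Bay → 2:55 AM UTC (Oct 16).
Add 14 hours and 27 minutes leg 2 → 5:22 PM UTC.
Add 1 hour and 45 minutes layover in Bangkok → 7:07 PM UTC.
Add 1 hour 55 minutes leg 3 → 9:02 PM UTC.
Casablanca is UTC+1:00, so local arrival = 9:02 PM + 1:00 = 10:02 PM on Oct 16.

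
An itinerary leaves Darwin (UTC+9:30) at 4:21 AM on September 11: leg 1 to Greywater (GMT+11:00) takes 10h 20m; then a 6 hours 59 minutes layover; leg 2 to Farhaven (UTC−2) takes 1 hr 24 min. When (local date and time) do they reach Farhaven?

Convert departure to UTC: 4:21 AM − 9:30 = 6:51 PM UTC on Sep 10.
Add 10 hours 20 minutes leg 1 → 5:11 AM UTC (Sep 11).
Add 6 hours 59 minutes layover in Greywater → 12:10 PM UTC.
Add 1 hour 24 minutes leg 2 → 1:34 PM UTC.
Farhaven is UTC−2:00, so local arrival = 1:34 PM − 2:00 = 11:34 AM on Sep 11.

11:34 AM on Sep 11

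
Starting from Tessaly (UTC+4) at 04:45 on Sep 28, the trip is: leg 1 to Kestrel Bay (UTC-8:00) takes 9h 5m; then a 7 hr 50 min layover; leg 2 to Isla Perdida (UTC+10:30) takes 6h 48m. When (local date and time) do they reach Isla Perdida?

10:58 on September 29

Convert departure to UTC: 04:45 − 4:00 = 00:45 UTC on Sep 28.
Add 9 hours and 5 minutes leg 1 → 09:50 UTC.
Add 7 hours and 50 minutes layover in Kestrel Bay → 17:40 UTC.
Add 6 hours and 48 minutes leg 2 → 00:28 UTC (Sep 29).
Isla Perdida is UTC+10:30, so local arrival = 00:28 + 10:30 = 10:58 on Sep 29.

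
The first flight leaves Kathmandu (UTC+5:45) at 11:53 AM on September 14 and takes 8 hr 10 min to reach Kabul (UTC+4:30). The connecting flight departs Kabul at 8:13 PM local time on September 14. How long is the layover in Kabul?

Convert departure to UTC: 11:53 AM − 5:45 = 6:08 AM UTC on Sep 14.
Add 8 hours 10 minutes flight time → 2:18 PM UTC.
Kabul is UTC+4:30, so local arrival = 2:18 PM + 4:30 = 6:48 PM on Sep 14.
Layover = 8:13 PM − 6:48 PM = 1 hour 25 minutes.

1 hour 25 minutes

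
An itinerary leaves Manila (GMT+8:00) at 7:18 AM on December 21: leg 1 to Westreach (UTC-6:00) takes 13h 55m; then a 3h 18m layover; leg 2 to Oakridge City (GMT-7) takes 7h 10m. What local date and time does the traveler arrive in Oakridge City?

Convert departure to UTC: 7:18 AM − 8:00 = 11:18 PM UTC on Dec 20.
Add 13 hours and 55 minutes leg 1 → 1:13 PM UTC (Dec 21).
Add 3 hours 18 minutes layover in Westreach → 4:31 PM UTC.
Add 7 hours 10 minutes leg 2 → 11:41 PM UTC.
Oakridge City is UTC−7:00, so local arrival = 11:41 PM − 7:00 = 4:41 PM on Dec 21.

4:41 PM on December 21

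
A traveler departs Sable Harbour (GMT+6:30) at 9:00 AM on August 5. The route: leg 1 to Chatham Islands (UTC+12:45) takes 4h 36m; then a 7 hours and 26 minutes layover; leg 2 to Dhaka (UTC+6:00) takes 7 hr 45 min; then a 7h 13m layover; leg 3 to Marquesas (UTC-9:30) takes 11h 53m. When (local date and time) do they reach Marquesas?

7:53 AM on August 6

Convert departure to UTC: 9:00 AM − 6:30 = 2:30 AM UTC on Aug 5.
Add 4 hours and 36 minutes leg 1 → 7:06 AM UTC.
Add 7 hours 26 minutes layover in Chatham Islands → 2:32 PM UTC.
Add 7 hours 45 minutes leg 2 → 10:17 PM UTC.
Add 7 hours and 13 minutes layover in Dhaka → 5:30 AM UTC (Aug 6).
Add 11 hours and 53 minutes leg 3 → 5:23 PM UTC.
Marquesas is UTC−9:30, so local arrival = 5:23 PM − 9:30 = 7:53 AM on Aug 6.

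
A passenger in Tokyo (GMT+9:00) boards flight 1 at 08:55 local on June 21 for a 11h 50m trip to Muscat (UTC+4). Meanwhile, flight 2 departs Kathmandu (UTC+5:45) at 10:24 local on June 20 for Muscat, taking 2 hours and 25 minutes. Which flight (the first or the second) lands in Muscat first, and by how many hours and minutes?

Flight 1 in UTC: 08:55 − 9:00 = 23:55 on Jun 20.
+11 hours and 50 minutes → arrive 11:45 UTC on Jun 21.
Flight 2 in UTC: 10:24 − 5:45 = 04:39 on Jun 20.
+2 hours 25 minutes → arrive 07:04 UTC on Jun 20.
Flight 2 lands earlier by 28 hours 41 minutes.

the second, by 28 hours 41 minutes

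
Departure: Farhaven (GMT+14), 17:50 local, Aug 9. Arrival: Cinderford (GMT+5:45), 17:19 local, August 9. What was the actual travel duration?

Departure in UTC: 17:50 − 14:00 = 03:50 on Aug 9.
Arrival in UTC: 17:19 − 5:45 = 11:34 on Aug 9.
Elapsed = 11:34 − 03:50 = 7 hours 44 minutes.

7 hours 44 minutes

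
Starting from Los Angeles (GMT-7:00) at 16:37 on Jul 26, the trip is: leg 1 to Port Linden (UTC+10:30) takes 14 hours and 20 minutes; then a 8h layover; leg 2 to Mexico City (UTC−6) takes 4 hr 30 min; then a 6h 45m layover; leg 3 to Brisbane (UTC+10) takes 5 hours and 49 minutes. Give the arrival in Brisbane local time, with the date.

Convert departure to UTC: 16:37 + 7:00 = 23:37 UTC on Jul 26.
Add 14 hours and 20 minutes leg 1 → 13:57 UTC (Jul 27).
Add 8 hours layover in Port Linden → 21:57 UTC.
Add 4 hours and 30 minutes leg 2 → 02:27 UTC (Jul 28).
Add 6 hours 45 minutes layover in Mexico City → 09:12 UTC.
Add 5 hours 49 minutes leg 3 → 15:01 UTC.
Brisbane is UTC+10:00, so local arrival = 15:01 + 10:00 = 01:01 on Jul 29.

01:01 on July 29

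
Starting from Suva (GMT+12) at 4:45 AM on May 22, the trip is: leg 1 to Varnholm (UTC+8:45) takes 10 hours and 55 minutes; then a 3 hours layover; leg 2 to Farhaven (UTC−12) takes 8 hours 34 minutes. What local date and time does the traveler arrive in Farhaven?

Convert departure to UTC: 4:45 AM − 12:00 = 4:45 PM UTC on May 21.
Add 10 hours and 55 minutes leg 1 → 3:40 AM UTC (May 22).
Add 3 hours layover in Varnholm → 6:40 AM UTC.
Add 8 hours and 34 minutes leg 2 → 3:14 PM UTC.
Farhaven is UTC−12:00, so local arrival = 3:14 PM − 12:00 = 3:14 AM on May 22.

3:14 AM on May 22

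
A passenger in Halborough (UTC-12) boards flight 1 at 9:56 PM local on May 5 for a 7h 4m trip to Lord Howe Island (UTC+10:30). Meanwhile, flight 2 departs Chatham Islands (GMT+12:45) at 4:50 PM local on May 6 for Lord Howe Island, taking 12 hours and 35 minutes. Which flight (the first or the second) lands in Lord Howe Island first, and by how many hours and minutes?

Flight 1 in UTC: 9:56 PM + 12:00 = 9:56 AM on May 6.
+7 hours 4 minutes → arrive 5:00 PM UTC on May 6.
Flight 2 in UTC: 4:50 PM − 12:45 = 4:05 AM on May 6.
+12 hours 35 minutes → arrive 4:40 PM UTC on May 6.
Flight 2 lands earlier by 20 minutes.

the second, by 20 minutes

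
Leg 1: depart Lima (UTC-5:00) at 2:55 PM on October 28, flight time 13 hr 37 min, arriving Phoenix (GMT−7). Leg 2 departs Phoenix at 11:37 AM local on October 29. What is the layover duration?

Convert departure to UTC: 2:55 PM + 5:00 = 7:55 PM UTC on Oct 28.
Add 13 hours and 37 minutes flight time → 9:32 AM UTC (Oct 29).
Phoenix is UTC−7:00, so local arrival = 9:32 AM − 7:00 = 2:32 AM on Oct 29.
Layover = 11:37 AM − 2:32 AM = 9 hours 5 minutes.

9 hours 5 minutes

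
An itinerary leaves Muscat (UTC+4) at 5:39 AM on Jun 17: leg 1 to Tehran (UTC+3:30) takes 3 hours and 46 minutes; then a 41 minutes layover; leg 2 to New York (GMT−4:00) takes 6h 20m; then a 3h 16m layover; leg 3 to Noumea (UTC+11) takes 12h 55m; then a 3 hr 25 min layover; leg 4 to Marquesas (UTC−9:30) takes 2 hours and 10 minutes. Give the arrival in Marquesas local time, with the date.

12:42 AM on June 18

Convert departure to UTC: 5:39 AM − 4:00 = 1:39 AM UTC on Jun 17.
Add 3 hours and 46 minutes leg 1 → 5:25 AM UTC.
Add 41 minutes layover in Tehran → 6:06 AM UTC.
Add 6 hours and 20 minutes leg 2 → 12:26 PM UTC.
Add 3 hours and 16 minutes layover in New York → 3:42 PM UTC.
Add 12 hours 55 minutes leg 3 → 4:37 AM UTC (Jun 18).
Add 3 hours and 25 minutes layover in Noumea → 8:02 AM UTC.
Add 2 hours 10 minutes leg 4 → 10:12 AM UTC.
Marquesas is UTC−9:30, so local arrival = 10:12 AM − 9:30 = 12:42 AM on Jun 18.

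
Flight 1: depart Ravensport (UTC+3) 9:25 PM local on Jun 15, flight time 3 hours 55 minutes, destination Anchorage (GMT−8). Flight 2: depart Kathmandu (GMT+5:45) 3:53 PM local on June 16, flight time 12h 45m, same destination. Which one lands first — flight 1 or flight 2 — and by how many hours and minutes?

Flight 1 in UTC: 9:25 PM − 3:00 = 6:25 PM on Jun 15.
+3 hours and 55 minutes → arrive 10:20 PM UTC on Jun 15.
Flight 2 in UTC: 3:53 PM − 5:45 = 10:08 AM on Jun 16.
+12 hours and 45 minutes → arrive 10:53 PM UTC on Jun 16.
Flight 1 lands earlier by 24 hours 33 minutes.

the first, by 24 hours 33 minutes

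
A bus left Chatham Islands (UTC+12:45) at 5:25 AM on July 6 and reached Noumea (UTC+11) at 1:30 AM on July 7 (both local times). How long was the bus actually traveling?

Departure in UTC: 5:25 AM − 12:45 = 4:40 PM on Jul 5.
Arrival in UTC: 1:30 AM − 11:00 = 2:30 PM on Jul 6.
Elapsed = 2:30 PM − 4:40 PM (+1 day) = 21 hours 50 minutes.

21 hours 50 minutes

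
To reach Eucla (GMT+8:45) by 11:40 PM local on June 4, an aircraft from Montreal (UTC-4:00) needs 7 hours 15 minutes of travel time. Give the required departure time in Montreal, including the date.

Target arrival in UTC: 11:40 PM − 8:45 = 2:55 PM on Jun 4.
Subtract 7 hours and 15 minutes → departure 7:40 AM UTC on Jun 4.
Montreal is UTC−4:00: 7:40 AM − 4:00 = 3:40 AM on Jun 4.

3:40 AM on Jun 4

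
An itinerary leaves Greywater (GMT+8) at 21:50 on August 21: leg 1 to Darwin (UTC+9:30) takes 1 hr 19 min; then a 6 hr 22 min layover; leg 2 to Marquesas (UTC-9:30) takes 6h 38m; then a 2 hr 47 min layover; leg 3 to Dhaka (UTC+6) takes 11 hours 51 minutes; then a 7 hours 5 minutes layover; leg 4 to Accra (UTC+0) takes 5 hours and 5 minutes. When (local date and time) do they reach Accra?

06:57 on August 23

Convert departure to UTC: 21:50 − 8:00 = 13:50 UTC on Aug 21.
Add 1 hour and 19 minutes leg 1 → 15:09 UTC.
Add 6 hours 22 minutes layover in Darwin → 21:31 UTC.
Add 6 hours and 38 minutes leg 2 → 04:09 UTC (Aug 22).
Add 2 hours 47 minutes layover in Marquesas → 06:56 UTC.
Add 11 hours 51 minutes leg 3 → 18:47 UTC.
Add 7 hours and 5 minutes layover in Dhaka → 01:52 UTC (Aug 23).
Add 5 hours 5 minutes leg 4 → 06:57 UTC.
Accra is UTC+0, so local arrival is the same: 06:57 on Aug 23.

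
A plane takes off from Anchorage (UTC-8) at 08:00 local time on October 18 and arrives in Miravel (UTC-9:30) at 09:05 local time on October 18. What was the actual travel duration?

2 hours 35 minutes

Departure in UTC: 08:00 + 8:00 = 16:00 on Oct 18.
Arrival in UTC: 09:05 + 9:30 = 18:35 on Oct 18.
Elapsed = 18:35 − 16:00 = 2 hours 35 minutes.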